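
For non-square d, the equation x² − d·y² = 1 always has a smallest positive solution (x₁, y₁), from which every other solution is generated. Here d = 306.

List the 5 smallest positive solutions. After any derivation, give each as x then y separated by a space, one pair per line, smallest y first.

[17; 2,34] for √306; ℓ=2 ⇒ convergent index 1
step 0: (17, 1)  from 17·(1,0) + (0,1)
step 1: (35, 2)  from 2·(17,1) + (1,0)
→ (35, 2).  Check: 35²=1225, 306·2²=1224, difference 1.
n=2: (35,2)∘(35,2) = (35·35+306·2·2, 35·2+2·35) = (2449,140)
n=3: (2449,140)∘(35,2) = (35·2449+306·2·140, 35·140+2·2449) = (171395,9798)
n=4: (171395,9798)∘(35,2) = (35·171395+306·2·9798, 35·9798+2·171395) = (11995201,685720)
n=5: (11995201,685720)∘(35,2) = (35·11995201+306·2·685720, 35·685720+2·11995201) = (839492675,47990602)

35 2
2449 140
171395 9798
11995201 685720
839492675 47990602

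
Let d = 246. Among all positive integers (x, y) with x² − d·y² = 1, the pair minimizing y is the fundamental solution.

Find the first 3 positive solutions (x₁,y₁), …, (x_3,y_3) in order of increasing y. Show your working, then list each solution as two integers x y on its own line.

88805 5662
15772656049 1005627820
2801381440774085 178609557104538

√246 = [15; 1,2,5,1,14,1,5,2,1,30, …], period ℓ=10 (even) → k=9
a_0=15:  p_0=15·1+0=15,  q_0=15·0+1=1
a_1=1:  p_1=1·15+1=16,  q_1=1·1+0=1
a_2=2:  p_2=2·16+15=47,  q_2=2·1+1=3
a_3=5:  p_3=5·47+16=251,  q_3=5·3+1=16
…
a_5=14:  p_5=14·298+251=4423,  q_5=14·19+16=282
a_6=1:  p_6=1·4423+298=4721,  q_6=1·282+19=301
a_7=5:  p_7=5·4721+4423=28028,  q_7=5·301+282=1787
a_8=2:  p_8=2·28028+4721=60777,  q_8=2·1787+301=3875
a_9=1:  p_9=1·60777+28028=88805,  q_9=1·3875+1787=5662
→ (88805, 5662).  Check: 88805²=7886328025, 246·5662²=7886328024, difference 1.
n=2: (88805,5662)∘(88805,5662) = (88805·88805+246·5662·5662, 88805·5662+5662·88805) = (15772656049,1005627820)
n=3: (15772656049,1005627820)∘(88805,5662) = (88805·15772656049+246·5662·1005627820, 88805·1005627820+5662·15772656049) = (2801381440774085,178609557104538)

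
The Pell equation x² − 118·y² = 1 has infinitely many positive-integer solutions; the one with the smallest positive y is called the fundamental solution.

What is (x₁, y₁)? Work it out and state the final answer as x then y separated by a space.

√118 = [10; 1,6,3,2,10,2,3,6,1,20, …], period ℓ=10 (even) → k=9
step 0: (10, 1)  from 10·(1,0) + (0,1)
step 1: (11, 1)  from 1·(10,1) + (1,0)
step 2: (76, 7)  from 6·(11,1) + (10,1)
step 3: (239, 22)  from 3·(76,7) + (11,1)
…
step 6: (12112, 1115)  from 2·(5779,532) + (554,51)
…
step 8: (264802, 24377)  from 6·(42115,3877) + (12112,1115)
step 9: (306917, 28254)  from 1·(264802,24377) + (42115,3877)
(x₁, y₁) = (306917, 28254);  306917² − 118·28254² = 1 ✓

306917 28254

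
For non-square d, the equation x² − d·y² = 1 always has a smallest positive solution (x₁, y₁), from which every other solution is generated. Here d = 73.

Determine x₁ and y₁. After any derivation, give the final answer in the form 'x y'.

[8; 1,1,5,5,1,1,16] for √73; ℓ=7 ⇒ convergent index 13
step 0: (8, 1)  from 8·(1,0) + (0,1)
step 1: (9, 1)  from 1·(8,1) + (1,0)
step 2: (17, 2)  from 1·(9,1) + (8,1)
…
step 4: (487, 57)  from 5·(94,11) + (17,2)
…
step 7: (17669, 2068)  from 16·(1068,125) + (581,68)
step 8: (18737, 2193)  from 1·(17669,2068) + (1068,125)
step 9: (36406, 4261)  from 1·(18737,2193) + (17669,2068)
step 10: (200767, 23498)  from 5·(36406,4261) + (18737,2193)
step 11: (1040241, 121751)  from 5·(200767,23498) + (36406,4261)
step 12: (1241008, 145249)  from 1·(1040241,121751) + (200767,23498)
step 13: (2281249, 267000)  from 1·(1241008,145249) + (1040241,121751)
(x₁, y₁) = (2281249, 267000);  2281249² − 73·267000² = 1 ✓

2281249 267000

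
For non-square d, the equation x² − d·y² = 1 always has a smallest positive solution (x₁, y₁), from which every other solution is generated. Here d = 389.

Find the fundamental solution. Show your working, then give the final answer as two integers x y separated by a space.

3287049 166660

√389 → a₀=19, period (1,2,1,1,1,1,2,1,38); ℓ=9 odd so k=17
k=0  a_k=19  p_k/q_k = 19/1
k=1  a_k=1  p_k/q_k = 20/1
k=2  a_k=2  p_k/q_k = 59/3
…
k=4  a_k=1  p_k/q_k = 138/7
k=5  a_k=1  p_k/q_k = 217/11
k=6  a_k=1  p_k/q_k = 355/18
k=7  a_k=2  p_k/q_k = 927/47
k=8  a_k=1  p_k/q_k = 1282/65
…
k=10  a_k=1  p_k/q_k = 50925/2582
k=11  a_k=2  p_k/q_k = 151493/7681
k=12  a_k=1  p_k/q_k = 202418/10263
k=13  a_k=1  p_k/q_k = 353911/17944
k=14  a_k=1  p_k/q_k = 556329/28207
k=15  a_k=1  p_k/q_k = 910240/46151
k=16  a_k=2  p_k/q_k = 2376809/120509
k=17  a_k=1  p_k/q_k = 3287049/166660
→ (3287049, 166660).  Check: 3287049²=10804691128401, 389·166660²=10804691128400, difference 1.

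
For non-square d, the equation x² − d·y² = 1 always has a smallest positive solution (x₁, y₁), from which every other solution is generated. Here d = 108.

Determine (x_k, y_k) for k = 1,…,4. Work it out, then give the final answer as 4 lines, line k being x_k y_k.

1351 130
3650401 351260
9863382151 949104390
26650854921601 2564479710520

√108 → a₀=10, period (2,1,1,4,1,1,2,20); ℓ=8 even so k=7
i=0: a=10 ⇒ p=10, q=1
…
i=3: a=1 ⇒ p=52, q=5
i=4: a=4 ⇒ p=239, q=23
…
i=6: a=1 ⇒ p=530, q=51
i=7: a=2 ⇒ p=1351, q=130
(x₁, y₁) = (1351, 130);  1351² − 108·130² = 1 ✓
n=2: (1351,130)∘(1351,130) = (1351·1351+108·130·130, 1351·130+130·1351) = (3650401,351260)
n=3: (3650401,351260)∘(1351,130) = (1351·3650401+108·130·351260, 1351·351260+130·3650401) = (9863382151,949104390)
n=4: (9863382151,949104390)∘(1351,130) = (1351·9863382151+108·130·949104390, 1351·949104390+130·9863382151) = (26650854921601,2564479710520)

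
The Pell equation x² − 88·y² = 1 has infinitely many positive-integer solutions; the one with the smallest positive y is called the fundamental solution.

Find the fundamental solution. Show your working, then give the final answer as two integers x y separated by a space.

197 21

d=88: √d = [9; 2,1,1,1,2,18] (ℓ=6, even), read p_5/q_5
k=0  a_k=9  p_k/q_k = 9/1
…
k=4  a_k=1  p_k/q_k = 75/8
k=5  a_k=2  p_k/q_k = 197/21
→ (197, 21).  Check: 197²=38809, 88·21²=38808, difference 1.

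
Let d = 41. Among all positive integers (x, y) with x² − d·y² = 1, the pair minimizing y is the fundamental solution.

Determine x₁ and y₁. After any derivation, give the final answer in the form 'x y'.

√41 = [6; 2,2,12, …], period ℓ=3 (odd) → k=5
step 0: (6, 1)  from 6·(1,0) + (0,1)
…
step 3: (397, 62)  from 12·(32,5) + (13,2)
step 4: (826, 129)  from 2·(397,62) + (32,5)
step 5: (2049, 320)  from 2·(826,129) + (397,62)
(x₁, y₁) = (2049, 320);  2049² − 41·320² = 1 ✓

2049 320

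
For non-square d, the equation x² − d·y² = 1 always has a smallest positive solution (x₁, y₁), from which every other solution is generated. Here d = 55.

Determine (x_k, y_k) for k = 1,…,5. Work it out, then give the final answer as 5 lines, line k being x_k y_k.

89 12
15841 2136
2819609 380196
501874561 67672752
89330852249 12045369660

√55 → a₀=7, period (2,2,2,14); ℓ=4 even so k=3
i=0: a=7 ⇒ p=7, q=1
i=1: a=2 ⇒ p=15, q=2
i=2: a=2 ⇒ p=37, q=5
i=3: a=2 ⇒ p=89, q=12
→ (89, 12).  Check: 89²=7921, 55·12²=7920, difference 1.
k=2:  x_2 = 89·89+55·12·12 = 15841,  y_2 = 89·12+12·89 = 2136
k=3:  x_3 = 89·15841+55·12·2136 = 2819609,  y_3 = 89·2136+12·15841 = 380196
k=4:  x_4 = 89·2819609+55·12·380196 = 501874561,  y_4 = 89·380196+12·2819609 = 67672752
k=5:  x_5 = 89·501874561+55·12·67672752 = 89330852249,  y_5 = 89·67672752+12·501874561 = 12045369660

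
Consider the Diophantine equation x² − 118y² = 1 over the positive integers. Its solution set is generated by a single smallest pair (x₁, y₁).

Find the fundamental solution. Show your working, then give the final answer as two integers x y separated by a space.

306917 28254

d=118: √d = [10; 1,6,3,2,10,2,3,6,1,20] (ℓ=10, even), read p_9/q_9
step 0: (10, 1)  from 10·(1,0) + (0,1)
…
step 2: (76, 7)  from 6·(11,1) + (10,1)
step 3: (239, 22)  from 3·(76,7) + (11,1)
…
step 8: (264802, 24377)  from 6·(42115,3877) + (12112,1115)
step 9: (306917, 28254)  from 1·(264802,24377) + (42115,3877)
fundamental: x₁=306917, y₁=28254  (since 94198044889 − 118·798288516 = 1)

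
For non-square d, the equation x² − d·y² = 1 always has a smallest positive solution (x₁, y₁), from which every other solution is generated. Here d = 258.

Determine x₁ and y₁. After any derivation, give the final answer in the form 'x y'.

257 16

√258 = [16; 16,32, …], period ℓ=2 (even) → k=1
k=0  a_k=16  p_k/q_k = 16/1
k=1  a_k=16  p_k/q_k = 257/16
fundamental: x₁=257, y₁=16  (since 66049 − 258·256 = 1)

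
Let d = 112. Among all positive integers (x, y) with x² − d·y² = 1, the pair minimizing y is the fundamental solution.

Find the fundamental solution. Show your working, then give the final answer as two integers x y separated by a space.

√112 = [10; 1,1,2,1,1,20, …], period ℓ=6 (even) → k=5
step 0: (10, 1)  from 10·(1,0) + (0,1)
…
step 2: (21, 2)  from 1·(11,1) + (10,1)
step 3: (53, 5)  from 2·(21,2) + (11,1)
step 4: (74, 7)  from 1·(53,5) + (21,2)
step 5: (127, 12)  from 1·(74,7) + (53,5)
(x₁, y₁) = (127, 12);  127² − 112·12² = 1 ✓

127 12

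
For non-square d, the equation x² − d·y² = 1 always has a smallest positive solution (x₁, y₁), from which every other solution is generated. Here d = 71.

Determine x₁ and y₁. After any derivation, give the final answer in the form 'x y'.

3480 413

d=71: √d = [8; 2,2,1,7,1,2,2,16] (ℓ=8, even), read p_7/q_7
step 0: (8, 1)  from 8·(1,0) + (0,1)
step 1: (17, 2)  from 2·(8,1) + (1,0)
step 2: (42, 5)  from 2·(17,2) + (8,1)
step 3: (59, 7)  from 1·(42,5) + (17,2)
…
step 6: (1483, 176)  from 2·(514,61) + (455,54)
step 7: (3480, 413)  from 2·(1483,176) + (514,61)
fundamental: x₁=3480, y₁=413  (since 12110400 − 71·170569 = 1)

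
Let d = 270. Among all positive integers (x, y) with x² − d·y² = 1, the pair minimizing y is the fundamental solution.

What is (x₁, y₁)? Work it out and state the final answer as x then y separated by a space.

5291 322

d=270: √d = [16; 2,3,6,3,2,32] (ℓ=6, even), read p_5/q_5
i=0: a=16 ⇒ p=16, q=1
…
i=3: a=6 ⇒ p=723, q=44
i=4: a=3 ⇒ p=2284, q=139
i=5: a=2 ⇒ p=5291, q=322
fundamental: x₁=5291, y₁=322  (since 27994681 − 270·103684 = 1)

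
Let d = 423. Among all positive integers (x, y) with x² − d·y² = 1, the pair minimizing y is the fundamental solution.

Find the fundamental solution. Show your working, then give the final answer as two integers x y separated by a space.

d=423: √d = [20; 1,1,3,4,3,1,1,40] (ℓ=8, even), read p_7/q_7
step 0: (20, 1)  from 20·(1,0) + (0,1)
step 1: (21, 1)  from 1·(20,1) + (1,0)
step 2: (41, 2)  from 1·(21,1) + (20,1)
step 3: (144, 7)  from 3·(41,2) + (21,1)
…
step 6: (2612, 127)  from 1·(1995,97) + (617,30)
step 7: (4607, 224)  from 1·(2612,127) + (1995,97)
→ (4607, 224).  Check: 4607²=21224449, 423·224²=21224448, difference 1.

4607 224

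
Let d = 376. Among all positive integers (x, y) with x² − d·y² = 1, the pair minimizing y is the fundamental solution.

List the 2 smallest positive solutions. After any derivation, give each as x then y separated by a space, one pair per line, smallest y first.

2143295 110532
9187426914049 473805365880

[19; 2,1,1,3,1,…,1,2,38] for √376; ℓ=16 ⇒ convergent index 15
a_0=19:  p_0=19·1+0=19,  q_0=19·0+1=1
a_1=2:  p_1=2·19+1=39,  q_1=2·1+0=2
…
a_3=1:  p_3=1·58+39=97,  q_3=1·3+2=5
a_4=3:  p_4=3·97+58=349,  q_4=3·5+3=18
a_5=1:  p_5=1·349+97=446,  q_5=1·18+5=23
a_6=2:  p_6=2·446+349=1241,  q_6=2·23+18=64
…
a_8=4:  p_8=4·2928+1241=12953,  q_8=4·151+64=668
…
a_10=2:  p_10=2·28834+12953=70621,  q_10=2·1487+668=3642
…
a_13=1:  p_13=1·368986+99455=468441,  q_13=1·19029+5129=24158
a_14=1:  p_14=1·468441+368986=837427,  q_14=1·24158+19029=43187
a_15=2:  p_15=2·837427+468441=2143295,  q_15=2·43187+24158=110532
→ (2143295, 110532).  Check: 2143295²=4593713457025, 376·110532²=4593713457024, difference 1.
n=2: (2143295,110532)∘(2143295,110532) = (2143295·2143295+376·110532·110532, 2143295·110532+110532·2143295) = (9187426914049,473805365880)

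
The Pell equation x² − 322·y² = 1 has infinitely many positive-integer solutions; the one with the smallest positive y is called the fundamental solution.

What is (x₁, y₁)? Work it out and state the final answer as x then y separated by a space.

323 18

d=322: √d = [17; 1,16,1,34] (ℓ=4, even), read p_3/q_3
step 0: (17, 1)  from 17·(1,0) + (0,1)
step 1: (18, 1)  from 1·(17,1) + (1,0)
step 2: (305, 17)  from 16·(18,1) + (17,1)
step 3: (323, 18)  from 1·(305,17) + (18,1)
(x₁, y₁) = (323, 18);  323² − 322·18² = 1 ✓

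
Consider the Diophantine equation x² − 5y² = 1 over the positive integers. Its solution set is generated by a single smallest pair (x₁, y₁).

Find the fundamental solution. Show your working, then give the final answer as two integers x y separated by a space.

√5 = [2; 4, …], period ℓ=1 (odd) → k=1
i=0: a=2 ⇒ p=2, q=1
i=1: a=4 ⇒ p=9, q=4
→ (9, 4).  Check: 9²=81, 5·4²=80, difference 1.

9 4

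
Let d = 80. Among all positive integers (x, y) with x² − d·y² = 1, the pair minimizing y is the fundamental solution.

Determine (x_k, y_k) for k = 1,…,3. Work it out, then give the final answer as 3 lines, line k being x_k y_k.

9 1
161 18
2889 323

[8; 1,16] for √80; ℓ=2 ⇒ convergent index 1
step 0: (8, 1)  from 8·(1,0) + (0,1)
step 1: (9, 1)  from 1·(8,1) + (1,0)
fundamental: x₁=9, y₁=1  (since 81 − 80·1 = 1)
k=2:  x_2 = 9·9+80·1·1 = 161,  y_2 = 9·1+1·9 = 18
k=3:  x_3 = 9·161+80·1·18 = 2889,  y_3 = 9·18+1·161 = 323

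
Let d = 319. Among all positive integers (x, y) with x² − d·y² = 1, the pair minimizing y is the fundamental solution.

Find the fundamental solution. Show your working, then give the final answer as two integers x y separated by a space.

√319 = [17; 1,6,5,1,4,…,6,1,34, …], period ℓ=14 (even) → k=13
i=0: a=17 ⇒ p=17, q=1
…
i=7: a=1 ⇒ p=15628, q=875
…
i=10: a=1 ⇒ p=309613, q=17335
i=11: a=5 ⇒ p=1798881, q=100718
i=12: a=6 ⇒ p=11102899, q=621643
i=13: a=1 ⇒ p=12901780, q=722361
(x₁, y₁) = (12901780, 722361);  12901780² − 319·722361² = 1 ✓

12901780 722361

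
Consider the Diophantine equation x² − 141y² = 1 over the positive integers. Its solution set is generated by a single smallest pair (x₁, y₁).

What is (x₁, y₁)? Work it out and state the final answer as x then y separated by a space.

95 8

[11; 1,6,1,22] for √141; ℓ=4 ⇒ convergent index 3
k=0  a_k=11  p_k/q_k = 11/1
k=1  a_k=1  p_k/q_k = 12/1
k=2  a_k=6  p_k/q_k = 83/7
k=3  a_k=1  p_k/q_k = 95/8
fundamental: x₁=95, y₁=8  (since 9025 − 141·64 = 1)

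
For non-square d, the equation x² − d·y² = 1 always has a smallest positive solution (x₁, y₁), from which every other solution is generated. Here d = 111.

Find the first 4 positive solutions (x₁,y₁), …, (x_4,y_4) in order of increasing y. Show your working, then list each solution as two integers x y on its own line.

d=111: √d = [10; 1,1,6,1,1,20] (ℓ=6, even), read p_5/q_5
i=0: a=10 ⇒ p=10, q=1
…
i=4: a=1 ⇒ p=158, q=15
i=5: a=1 ⇒ p=295, q=28
→ (295, 28).  Check: 295²=87025, 111·28²=87024, difference 1.
(295+28√111)^2 = 174049 + 16520√111
(295+28√111)^3 = 102688615 + 9746772√111
(295+28√111)^4 = 60586108801 + 5750578960√111

295 28
174049 16520
102688615 9746772
60586108801 5750578960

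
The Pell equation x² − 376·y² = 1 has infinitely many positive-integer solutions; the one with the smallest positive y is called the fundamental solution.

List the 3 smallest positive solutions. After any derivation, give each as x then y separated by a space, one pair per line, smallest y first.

2143295 110532
9187426914049 473805365880
39382732335491159615 2031009343327438668

√376 = [19; 2,1,1,3,1,…,1,2,38, …], period ℓ=16 (even) → k=15
i=0: a=19 ⇒ p=19, q=1
i=1: a=2 ⇒ p=39, q=2
i=2: a=1 ⇒ p=58, q=3
i=3: a=1 ⇒ p=97, q=5
…
i=6: a=2 ⇒ p=1241, q=64
i=7: a=2 ⇒ p=2928, q=151
i=8: a=4 ⇒ p=12953, q=668
i=9: a=2 ⇒ p=28834, q=1487
i=10: a=2 ⇒ p=70621, q=3642
i=11: a=1 ⇒ p=99455, q=5129
…
i=14: a=1 ⇒ p=837427, q=43187
i=15: a=2 ⇒ p=2143295, q=110532
(x₁, y₁) = (2143295, 110532);  2143295² − 376·110532² = 1 ✓
(x_2, y_2) = (2143295·2143295 + 376·110532·110532, 2143295·110532 + 110532·2143295) = (9187426914049, 473805365880)
(x_3, y_3) = (2143295·9187426914049 + 376·110532·473805365880, 2143295·473805365880 + 110532·9187426914049) = (39382732335491159615, 2031009343327438668)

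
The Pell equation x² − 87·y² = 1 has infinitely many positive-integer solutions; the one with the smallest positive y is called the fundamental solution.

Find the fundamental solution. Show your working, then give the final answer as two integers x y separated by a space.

28 3

√87 → a₀=9, period (3,18); ℓ=2 even so k=1
i=0: a=9 ⇒ p=9, q=1
i=1: a=3 ⇒ p=28, q=3
(x₁, y₁) = (28, 3);  28² − 87·3² = 1 ✓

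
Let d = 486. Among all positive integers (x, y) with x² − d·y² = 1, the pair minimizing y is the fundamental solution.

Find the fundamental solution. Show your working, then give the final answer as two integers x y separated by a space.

485 22

[22; 22,44] for √486; ℓ=2 ⇒ convergent index 1
step 0: (22, 1)  from 22·(1,0) + (0,1)
step 1: (485, 22)  from 22·(22,1) + (1,0)
→ (485, 22).  Check: 485²=235225, 486·22²=235224, difference 1.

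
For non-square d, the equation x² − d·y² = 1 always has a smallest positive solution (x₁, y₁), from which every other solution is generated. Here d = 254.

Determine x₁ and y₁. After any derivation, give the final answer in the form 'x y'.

255 16

√254 → a₀=15, period (1,14,1,30); ℓ=4 even so k=3
a_0=15:  p_0=15·1+0=15,  q_0=15·0+1=1
a_1=1:  p_1=1·15+1=16,  q_1=1·1+0=1
a_2=14:  p_2=14·16+15=239,  q_2=14·1+1=15
a_3=1:  p_3=1·239+16=255,  q_3=1·15+1=16
(x₁, y₁) = (255, 16);  255² − 254·16² = 1 ✓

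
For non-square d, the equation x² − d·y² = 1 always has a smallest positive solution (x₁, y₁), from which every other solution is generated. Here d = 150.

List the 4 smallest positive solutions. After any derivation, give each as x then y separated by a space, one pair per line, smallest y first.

49 4
4801 392
470449 38412
46099201 3763984

d=150: √d = [12; 4,24] (ℓ=2, even), read p_1/q_1
step 0: (12, 1)  from 12·(1,0) + (0,1)
step 1: (49, 4)  from 4·(12,1) + (1,0)
fundamental: x₁=49, y₁=4  (since 2401 − 150·16 = 1)
(x_2, y_2) = (49·49 + 150·4·4, 49·4 + 4·49) = (4801, 392)
(x_3, y_3) = (49·4801 + 150·4·392, 49·392 + 4·4801) = (470449, 38412)
(x_4, y_4) = (49·470449 + 150·4·38412, 49·38412 + 4·470449) = (46099201, 3763984)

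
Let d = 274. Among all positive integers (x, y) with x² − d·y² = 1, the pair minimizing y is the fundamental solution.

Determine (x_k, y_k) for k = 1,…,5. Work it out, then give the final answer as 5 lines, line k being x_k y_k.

√274 = [16; 1,1,4,4,1,1,32, …], period ℓ=7 (odd) → k=13
k=0  a_k=16  p_k/q_k = 16/1
k=1  a_k=1  p_k/q_k = 17/1
k=2  a_k=1  p_k/q_k = 33/2
k=3  a_k=4  p_k/q_k = 149/9
…
k=6  a_k=1  p_k/q_k = 1407/85
k=7  a_k=32  p_k/q_k = 45802/2767
k=8  a_k=1  p_k/q_k = 47209/2852
k=9  a_k=1  p_k/q_k = 93011/5619
k=10  a_k=4  p_k/q_k = 419253/25328
k=11  a_k=4  p_k/q_k = 1770023/106931
k=12  a_k=1  p_k/q_k = 2189276/132259
k=13  a_k=1  p_k/q_k = 3959299/239190
(x₁, y₁) = (3959299, 239190);  3959299² − 274·239190² = 1 ✓
(x_2, y_2) = (3959299·3959299 + 274·239190·239190, 3959299·239190 + 239190·3959299) = (31352097142801, 1894049455620)
(x_3, y_3) = (3959299·31352097142801 + 274·239190·1894049455620, 3959299·1894049455620 + 239190·31352097142801) = (248264653730785753699, 14998216231173381570)
(x_4, y_4) = (3959299·248264653730785753699 + 274·239190·14998216231173381570, 3959299·14998216231173381570 + 239190·248264653730785753699) = (1965907990503261255572251201, 118764845051735182903983240)
(x_5, y_5) = (3959299·1965907990503261255572251201 + 274·239190·118764845051735182903983240, 3959299·118764845051735182903983240 + 239190·1965907990503261255572251201) = (15567235081782895307198186429982499, 940451064496965117656884702915950)

3959299 239190
31352097142801 1894049455620
248264653730785753699 14998216231173381570
1965907990503261255572251201 118764845051735182903983240
15567235081782895307198186429982499 940451064496965117656884702915950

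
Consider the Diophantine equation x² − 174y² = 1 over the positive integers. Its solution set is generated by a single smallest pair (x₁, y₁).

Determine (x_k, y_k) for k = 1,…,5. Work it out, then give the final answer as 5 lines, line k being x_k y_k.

1451 110
4210801 319220
12219743051 926376330
35461690123201 2688343790440
102909812517786251 7801572753480550

√174 = [13; 5,4,5,26, …], period ℓ=4 (even) → k=3
i=0: a=13 ⇒ p=13, q=1
…
i=2: a=4 ⇒ p=277, q=21
i=3: a=5 ⇒ p=1451, q=110
(x₁, y₁) = (1451, 110);  1451² − 174·110² = 1 ✓
(x_2, y_2) = (1451·1451 + 174·110·110, 1451·110 + 110·1451) = (4210801, 319220)
(x_3, y_3) = (1451·4210801 + 174·110·319220, 1451·319220 + 110·4210801) = (12219743051, 926376330)
(x_4, y_4) = (1451·12219743051 + 174·110·926376330, 1451·926376330 + 110·12219743051) = (35461690123201, 2688343790440)
(x_5, y_5) = (1451·35461690123201 + 174·110·2688343790440, 1451·2688343790440 + 110·35461690123201) = (102909812517786251, 7801572753480550)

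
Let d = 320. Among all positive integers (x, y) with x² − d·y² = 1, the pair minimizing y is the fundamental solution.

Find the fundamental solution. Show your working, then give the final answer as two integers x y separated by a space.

161 9

[17; 1,7,1,34] for √320; ℓ=4 ⇒ convergent index 3
a_0=17:  p_0=17·1+0=17,  q_0=17·0+1=1
a_1=1:  p_1=1·17+1=18,  q_1=1·1+0=1
a_2=7:  p_2=7·18+17=143,  q_2=7·1+1=8
a_3=1:  p_3=1·143+18=161,  q_3=1·8+1=9
fundamental: x₁=161, y₁=9  (since 25921 − 320·81 = 1)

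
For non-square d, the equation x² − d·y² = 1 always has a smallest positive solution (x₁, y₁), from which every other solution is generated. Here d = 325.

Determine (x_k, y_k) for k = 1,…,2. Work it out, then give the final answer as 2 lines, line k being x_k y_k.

649 36
842401 46728

√325 = [18; 36, …], period ℓ=1 (odd) → k=1
k=0  a_k=18  p_k/q_k = 18/1
k=1  a_k=36  p_k/q_k = 649/36
→ (649, 36).  Check: 649²=421201, 325·36²=421200, difference 1.
(649+36√325)^2 = 842401 + 46728√325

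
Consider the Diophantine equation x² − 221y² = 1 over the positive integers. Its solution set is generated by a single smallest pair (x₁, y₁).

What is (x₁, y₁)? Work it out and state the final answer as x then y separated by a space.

√221 → a₀=14, period (1,6,2,6,1,28); ℓ=6 even so k=5
a_0=14:  p_0=14·1+0=14,  q_0=14·0+1=1
a_1=1:  p_1=1·14+1=15,  q_1=1·1+0=1
…
a_3=2:  p_3=2·104+15=223,  q_3=2·7+1=15
a_4=6:  p_4=6·223+104=1442,  q_4=6·15+7=97
a_5=1:  p_5=1·1442+223=1665,  q_5=1·97+15=112
fundamental: x₁=1665, y₁=112  (since 2772225 − 221·12544 = 1)

1665 112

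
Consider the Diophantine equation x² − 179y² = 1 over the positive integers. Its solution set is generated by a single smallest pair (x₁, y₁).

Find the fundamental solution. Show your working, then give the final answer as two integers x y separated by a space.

4190210 313191

d=179: √d = [13; 2,1,1,1,3,…,1,2,26] (ℓ=14, even), read p_13/q_13
i=0: a=13 ⇒ p=13, q=1
…
i=8: a=5 ⇒ p=137042, q=10243
…
i=12: a=1 ⇒ p=1588459, q=118727
i=13: a=2 ⇒ p=4190210, q=313191
(x₁, y₁) = (4190210, 313191);  4190210² − 179·313191² = 1 ✓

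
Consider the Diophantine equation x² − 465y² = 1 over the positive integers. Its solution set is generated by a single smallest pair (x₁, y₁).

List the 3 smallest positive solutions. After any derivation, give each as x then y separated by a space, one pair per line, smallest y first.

√465 → a₀=21, period (1,1,3,2,2,2,3,1,1,42); ℓ=10 even so k=9
a_0=21:  p_0=21·1+0=21,  q_0=21·0+1=1
a_1=1:  p_1=1·21+1=22,  q_1=1·1+0=1
a_2=1:  p_2=1·22+21=43,  q_2=1·1+1=2
a_3=3:  p_3=3·43+22=151,  q_3=3·2+1=7
a_4=2:  p_4=2·151+43=345,  q_4=2·7+2=16
…
a_6=2:  p_6=2·841+345=2027,  q_6=2·39+16=94
a_7=3:  p_7=3·2027+841=6922,  q_7=3·94+39=321
a_8=1:  p_8=1·6922+2027=8949,  q_8=1·321+94=415
a_9=1:  p_9=1·8949+6922=15871,  q_9=1·415+321=736
→ (15871, 736).  Check: 15871²=251888641, 465·736²=251888640, difference 1.
(15871+736√465)^2 = 503777281 + 23362112√465
(15871+736√465)^3 = 15990898437631 + 741560158368√465

15871 736
503777281 23362112
15990898437631 741560158368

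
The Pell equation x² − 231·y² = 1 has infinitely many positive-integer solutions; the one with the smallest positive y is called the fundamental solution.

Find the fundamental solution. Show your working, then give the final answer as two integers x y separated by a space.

76 5

√231 → a₀=15, period (5,30); ℓ=2 even so k=1
a_0=15:  p_0=15·1+0=15,  q_0=15·0+1=1
a_1=5:  p_1=5·15+1=76,  q_1=5·1+0=5
→ (76, 5).  Check: 76²=5776, 231·5²=5775, difference 1.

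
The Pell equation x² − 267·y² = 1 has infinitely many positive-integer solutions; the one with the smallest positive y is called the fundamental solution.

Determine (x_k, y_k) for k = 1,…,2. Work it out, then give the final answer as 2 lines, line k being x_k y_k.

√267 → a₀=16, period (2,1,15,1,2,32); ℓ=6 even so k=5
i=0: a=16 ⇒ p=16, q=1
i=1: a=2 ⇒ p=33, q=2
…
i=4: a=1 ⇒ p=817, q=50
i=5: a=2 ⇒ p=2402, q=147
→ (2402, 147).  Check: 2402²=5769604, 267·147²=5769603, difference 1.
(x_2, y_2) = (2402·2402 + 267·147·147, 2402·147 + 147·2402) = (11539207, 706188)

2402 147
11539207 706188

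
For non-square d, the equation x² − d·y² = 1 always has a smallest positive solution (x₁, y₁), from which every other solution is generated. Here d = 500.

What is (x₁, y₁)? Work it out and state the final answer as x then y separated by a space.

930249 41602

d=500: √d = [22; 2,1,3,2,1,…,1,2,44] (ℓ=14, even), read p_13/q_13
a_0=22:  p_0=22·1+0=22,  q_0=22·0+1=1
…
a_4=2:  p_4=2·246+67=559,  q_4=2·11+3=25
…
a_7=10:  p_7=10·1364+805=14445,  q_7=10·61+36=646
…
a_9=1:  p_9=1·15809+14445=30254,  q_9=1·707+646=1353
…
a_12=1:  p_12=1·259205+76317=335522,  q_12=1·11592+3413=15005
a_13=2:  p_13=2·335522+259205=930249,  q_13=2·15005+11592=41602
→ (930249, 41602).  Check: 930249²=865363202001, 500·41602²=865363202000, difference 1.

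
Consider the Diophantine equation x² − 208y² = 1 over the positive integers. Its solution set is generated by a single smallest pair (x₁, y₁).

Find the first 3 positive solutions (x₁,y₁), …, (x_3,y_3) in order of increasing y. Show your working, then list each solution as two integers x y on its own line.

649 45
842401 58410
1093435849 75816135

√208 → a₀=14, period (2,2,1,2,2,28); ℓ=6 even so k=5
step 0: (14, 1)  from 14·(1,0) + (0,1)
…
step 4: (274, 19)  from 2·(101,7) + (72,5)
step 5: (649, 45)  from 2·(274,19) + (101,7)
→ (649, 45).  Check: 649²=421201, 208·45²=421200, difference 1.
(x_2, y_2) = (649·649 + 208·45·45, 649·45 + 45·649) = (842401, 58410)
(x_3, y_3) = (649·842401 + 208·45·58410, 649·58410 + 45·842401) = (1093435849, 75816135)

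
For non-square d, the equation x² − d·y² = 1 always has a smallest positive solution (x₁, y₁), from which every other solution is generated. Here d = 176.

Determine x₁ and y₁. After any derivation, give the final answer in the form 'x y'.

199 15

d=176: √d = [13; 3,1,3,26] (ℓ=4, even), read p_3/q_3
step 0: (13, 1)  from 13·(1,0) + (0,1)
step 1: (40, 3)  from 3·(13,1) + (1,0)
step 2: (53, 4)  from 1·(40,3) + (13,1)
step 3: (199, 15)  from 3·(53,4) + (40,3)
→ (199, 15).  Check: 199²=39601, 176·15²=39600, difference 1.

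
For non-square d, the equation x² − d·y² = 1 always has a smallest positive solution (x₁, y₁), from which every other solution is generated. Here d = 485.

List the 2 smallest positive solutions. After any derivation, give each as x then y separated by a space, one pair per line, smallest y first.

969 44
1877921 85272

[22; 44] for √485; ℓ=1 ⇒ convergent index 1
i=0: a=22 ⇒ p=22, q=1
i=1: a=44 ⇒ p=969, q=44
→ (969, 44).  Check: 969²=938961, 485·44²=938960, difference 1.
n=2: (969,44)∘(969,44) = (969·969+485·44·44, 969·44+44·969) = (1877921,85272)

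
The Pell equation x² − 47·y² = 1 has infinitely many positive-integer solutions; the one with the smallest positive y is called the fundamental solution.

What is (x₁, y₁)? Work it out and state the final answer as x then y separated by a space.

d=47: √d = [6; 1,5,1,12] (ℓ=4, even), read p_3/q_3
step 0: (6, 1)  from 6·(1,0) + (0,1)
step 1: (7, 1)  from 1·(6,1) + (1,0)
step 2: (41, 6)  from 5·(7,1) + (6,1)
step 3: (48, 7)  from 1·(41,6) + (7,1)
fundamental: x₁=48, y₁=7  (since 2304 − 47·49 = 1)

48 7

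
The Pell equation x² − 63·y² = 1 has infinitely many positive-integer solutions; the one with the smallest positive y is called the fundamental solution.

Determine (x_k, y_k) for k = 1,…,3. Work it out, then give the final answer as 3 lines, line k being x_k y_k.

8 1
127 16
2024 255

d=63: √d = [7; 1,14] (ℓ=2, even), read p_1/q_1
k=0  a_k=7  p_k/q_k = 7/1
k=1  a_k=1  p_k/q_k = 8/1
(x₁, y₁) = (8, 1);  8² − 63·1² = 1 ✓
n=2: (8,1)∘(8,1) = (8·8+63·1·1, 8·1+1·8) = (127,16)
n=3: (127,16)∘(8,1) = (8·127+63·1·16, 8·16+1·127) = (2024,255)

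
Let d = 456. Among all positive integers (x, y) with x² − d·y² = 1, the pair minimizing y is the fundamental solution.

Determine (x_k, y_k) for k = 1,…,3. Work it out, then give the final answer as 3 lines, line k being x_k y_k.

1025 48
2101249 98400
4307559425 201719952

√456 → a₀=21, period (2,1,4,1,2,42); ℓ=6 even so k=5
i=0: a=21 ⇒ p=21, q=1
i=1: a=2 ⇒ p=43, q=2
i=2: a=1 ⇒ p=64, q=3
…
i=4: a=1 ⇒ p=363, q=17
i=5: a=2 ⇒ p=1025, q=48
(x₁, y₁) = (1025, 48);  1025² − 456·48² = 1 ✓
n=2: (1025,48)∘(1025,48) = (1025·1025+456·48·48, 1025·48+48·1025) = (2101249,98400)
n=3: (2101249,98400)∘(1025,48) = (1025·2101249+456·48·98400, 1025·98400+48·2101249) = (4307559425,201719952)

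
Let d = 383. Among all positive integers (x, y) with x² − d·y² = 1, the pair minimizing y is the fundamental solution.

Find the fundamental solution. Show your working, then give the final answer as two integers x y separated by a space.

18768 959

[19; 1,1,3,19,3,1,1,38] for √383; ℓ=8 ⇒ convergent index 7
a_0=19:  p_0=19·1+0=19,  q_0=19·0+1=1
…
a_6=1:  p_6=1·8063+2642=10705,  q_6=1·412+135=547
a_7=1:  p_7=1·10705+8063=18768,  q_7=1·547+412=959
→ (18768, 959).  Check: 18768²=352237824, 383·959²=352237823, difference 1.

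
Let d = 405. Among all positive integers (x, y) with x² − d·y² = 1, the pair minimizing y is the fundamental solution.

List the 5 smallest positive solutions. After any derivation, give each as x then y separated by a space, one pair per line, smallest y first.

√405 → a₀=20, period (8,40); ℓ=2 even so k=1
step 0: (20, 1)  from 20·(1,0) + (0,1)
step 1: (161, 8)  from 8·(20,1) + (1,0)
(x₁, y₁) = (161, 8);  161² − 405·8² = 1 ✓
k=2:  x_2 = 161·161+405·8·8 = 51841,  y_2 = 161·8+8·161 = 2576
k=3:  x_3 = 161·51841+405·8·2576 = 16692641,  y_3 = 161·2576+8·51841 = 829464
k=4:  x_4 = 161·16692641+405·8·829464 = 5374978561,  y_4 = 161·829464+8·16692641 = 267084832
k=5:  x_5 = 161·5374978561+405·8·267084832 = 1730726404001,  y_5 = 161·267084832+8·5374978561 = 86000486440

161 8
51841 2576
16692641 829464
5374978561 267084832
1730726404001 86000486440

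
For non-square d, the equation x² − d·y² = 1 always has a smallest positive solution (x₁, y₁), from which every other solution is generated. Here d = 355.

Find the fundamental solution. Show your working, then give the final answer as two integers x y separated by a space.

954809 50676

[18; 1,5,3,3,1,6,1,3,3,5,1,36] for √355; ℓ=12 ⇒ convergent index 11
a_0=18:  p_0=18·1+0=18,  q_0=18·0+1=1
…
a_2=5:  p_2=5·19+18=113,  q_2=5·1+1=6
a_3=3:  p_3=3·113+19=358,  q_3=3·6+1=19
a_4=3:  p_4=3·358+113=1187,  q_4=3·19+6=63
a_5=1:  p_5=1·1187+358=1545,  q_5=1·63+19=82
…
a_7=1:  p_7=1·10457+1545=12002,  q_7=1·555+82=637
…
a_9=3:  p_9=3·46463+12002=151391,  q_9=3·2466+637=8035
a_10=5:  p_10=5·151391+46463=803418,  q_10=5·8035+2466=42641
a_11=1:  p_11=1·803418+151391=954809,  q_11=1·42641+8035=50676
fundamental: x₁=954809, y₁=50676  (since 911660226481 − 355·2568056976 = 1)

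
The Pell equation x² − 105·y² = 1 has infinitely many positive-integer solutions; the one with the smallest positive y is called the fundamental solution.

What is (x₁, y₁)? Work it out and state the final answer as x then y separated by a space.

41 4

[10; 4,20] for √105; ℓ=2 ⇒ convergent index 1
a_0=10:  p_0=10·1+0=10,  q_0=10·0+1=1
a_1=4:  p_1=4·10+1=41,  q_1=4·1+0=4
→ (41, 4).  Check: 41²=1681, 105·4²=1680, difference 1.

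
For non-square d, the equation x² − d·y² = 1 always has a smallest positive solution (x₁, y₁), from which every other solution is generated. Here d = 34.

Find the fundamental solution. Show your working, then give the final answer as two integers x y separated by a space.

d=34: √d = [5; 1,4,1,10] (ℓ=4, even), read p_3/q_3
a_0=5:  p_0=5·1+0=5,  q_0=5·0+1=1
a_1=1:  p_1=1·5+1=6,  q_1=1·1+0=1
a_2=4:  p_2=4·6+5=29,  q_2=4·1+1=5
a_3=1:  p_3=1·29+6=35,  q_3=1·5+1=6
(x₁, y₁) = (35, 6);  35² − 34·6² = 1 ✓

35 6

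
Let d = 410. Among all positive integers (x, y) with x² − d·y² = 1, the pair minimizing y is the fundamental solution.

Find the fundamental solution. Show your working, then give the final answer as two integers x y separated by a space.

81 4

√410 = [20; 4,40, …], period ℓ=2 (even) → k=1
i=0: a=20 ⇒ p=20, q=1
i=1: a=4 ⇒ p=81, q=4
→ (81, 4).  Check: 81²=6561, 410·4²=6560, difference 1.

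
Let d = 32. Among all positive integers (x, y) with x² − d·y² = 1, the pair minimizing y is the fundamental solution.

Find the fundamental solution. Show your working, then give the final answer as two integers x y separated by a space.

17 3

√32 → a₀=5, period (1,1,1,10); ℓ=4 even so k=3
i=0: a=5 ⇒ p=5, q=1
i=1: a=1 ⇒ p=6, q=1
i=2: a=1 ⇒ p=11, q=2
i=3: a=1 ⇒ p=17, q=3
→ (17, 3).  Check: 17²=289, 32·3²=288, difference 1.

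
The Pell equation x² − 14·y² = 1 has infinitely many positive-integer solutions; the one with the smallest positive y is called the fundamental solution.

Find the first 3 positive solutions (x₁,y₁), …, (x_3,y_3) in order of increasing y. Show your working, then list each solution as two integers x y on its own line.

√14 = [3; 1,2,1,6, …], period ℓ=4 (even) → k=3
a_0=3:  p_0=3·1+0=3,  q_0=3·0+1=1
a_1=1:  p_1=1·3+1=4,  q_1=1·1+0=1
a_2=2:  p_2=2·4+3=11,  q_2=2·1+1=3
a_3=1:  p_3=1·11+4=15,  q_3=1·3+1=4
fundamental: x₁=15, y₁=4  (since 225 − 14·16 = 1)
(15+4√14)^2 = 449 + 120√14
(15+4√14)^3 = 13455 + 3596√14

15 4
449 120
13455 3596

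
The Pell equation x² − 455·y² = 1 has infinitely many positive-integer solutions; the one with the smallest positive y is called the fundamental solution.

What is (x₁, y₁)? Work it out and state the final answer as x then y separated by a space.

64 3

[21; 3,42] for √455; ℓ=2 ⇒ convergent index 1
a_0=21:  p_0=21·1+0=21,  q_0=21·0+1=1
a_1=3:  p_1=3·21+1=64,  q_1=3·1+0=3
fundamental: x₁=64, y₁=3  (since 4096 − 455·9 = 1)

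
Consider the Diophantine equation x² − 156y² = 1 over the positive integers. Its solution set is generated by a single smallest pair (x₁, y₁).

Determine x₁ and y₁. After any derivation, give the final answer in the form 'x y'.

d=156: √d = [12; 2,24] (ℓ=2, even), read p_1/q_1
a_0=12:  p_0=12·1+0=12,  q_0=12·0+1=1
a_1=2:  p_1=2·12+1=25,  q_1=2·1+0=2
→ (25, 2).  Check: 25²=625, 156·2²=624, difference 1.

25 2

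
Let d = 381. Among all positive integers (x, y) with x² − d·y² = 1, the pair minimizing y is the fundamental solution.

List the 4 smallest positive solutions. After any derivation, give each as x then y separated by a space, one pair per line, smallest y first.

√381 = [19; 1,1,12,1,1,38, …], period ℓ=6 (even) → k=5
a_0=19:  p_0=19·1+0=19,  q_0=19·0+1=1
a_1=1:  p_1=1·19+1=20,  q_1=1·1+0=1
a_2=1:  p_2=1·20+19=39,  q_2=1·1+1=2
a_3=12:  p_3=12·39+20=488,  q_3=12·2+1=25
a_4=1:  p_4=1·488+39=527,  q_4=1·25+2=27
a_5=1:  p_5=1·527+488=1015,  q_5=1·27+25=52
fundamental: x₁=1015, y₁=52  (since 1030225 − 381·2704 = 1)
k=2:  x_2 = 1015·1015+381·52·52 = 2060449,  y_2 = 1015·52+52·1015 = 105560
k=3:  x_3 = 1015·2060449+381·52·105560 = 4182710455,  y_3 = 1015·105560+52·2060449 = 214286748
k=4:  x_4 = 1015·4182710455+381·52·214286748 = 8490900163201,  y_4 = 1015·214286748+52·4182710455 = 435001992880

1015 52
2060449 105560
4182710455 214286748
8490900163201 435001992880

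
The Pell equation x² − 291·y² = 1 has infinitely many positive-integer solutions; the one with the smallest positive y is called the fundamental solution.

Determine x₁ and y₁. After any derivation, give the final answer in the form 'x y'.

[17; 17,34] for √291; ℓ=2 ⇒ convergent index 1
a_0=17:  p_0=17·1+0=17,  q_0=17·0+1=1
a_1=17:  p_1=17·17+1=290,  q_1=17·1+0=17
→ (290, 17).  Check: 290²=84100, 291·17²=84099, difference 1.

290 17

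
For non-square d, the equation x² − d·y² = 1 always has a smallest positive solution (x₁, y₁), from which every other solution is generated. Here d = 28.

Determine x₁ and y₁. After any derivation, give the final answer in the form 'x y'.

√28 = [5; 3,2,3,10, …], period ℓ=4 (even) → k=3
step 0: (5, 1)  from 5·(1,0) + (0,1)
…
step 2: (37, 7)  from 2·(16,3) + (5,1)
step 3: (127, 24)  from 3·(37,7) + (16,3)
→ (127, 24).  Check: 127²=16129, 28·24²=16128, difference 1.

127 24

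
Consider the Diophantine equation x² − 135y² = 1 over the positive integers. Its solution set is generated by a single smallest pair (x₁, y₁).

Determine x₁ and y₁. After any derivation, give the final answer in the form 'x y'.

d=135: √d = [11; 1,1,1,1,1,1,1,22] (ℓ=8, even), read p_7/q_7
a_0=11:  p_0=11·1+0=11,  q_0=11·0+1=1
…
a_4=1:  p_4=1·35+23=58,  q_4=1·3+2=5
…
a_6=1:  p_6=1·93+58=151,  q_6=1·8+5=13
a_7=1:  p_7=1·151+93=244,  q_7=1·13+8=21
fundamental: x₁=244, y₁=21  (since 59536 − 135·441 = 1)

244 21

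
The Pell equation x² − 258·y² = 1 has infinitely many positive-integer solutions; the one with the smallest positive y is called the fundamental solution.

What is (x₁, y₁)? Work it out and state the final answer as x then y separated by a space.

257 16

d=258: √d = [16; 16,32] (ℓ=2, even), read p_1/q_1
step 0: (16, 1)  from 16·(1,0) + (0,1)
step 1: (257, 16)  from 16·(16,1) + (1,0)
(x₁, y₁) = (257, 16);  257² − 258·16² = 1 ✓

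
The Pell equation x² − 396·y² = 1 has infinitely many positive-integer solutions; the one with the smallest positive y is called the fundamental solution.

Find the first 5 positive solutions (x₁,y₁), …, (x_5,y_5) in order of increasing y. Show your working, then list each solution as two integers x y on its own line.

199 10
79201 3980
31521799 1584030
12545596801 630439960
4993116004999 250913520050

√396 → a₀=19, period (1,8,1,38); ℓ=4 even so k=3
i=0: a=19 ⇒ p=19, q=1
i=1: a=1 ⇒ p=20, q=1
i=2: a=8 ⇒ p=179, q=9
i=3: a=1 ⇒ p=199, q=10
(x₁, y₁) = (199, 10);  199² − 396·10² = 1 ✓
(x_2, y_2) = (199·199 + 396·10·10, 199·10 + 10·199) = (79201, 3980)
(x_3, y_3) = (199·79201 + 396·10·3980, 199·3980 + 10·79201) = (31521799, 1584030)
(x_4, y_4) = (199·31521799 + 396·10·1584030, 199·1584030 + 10·31521799) = (12545596801, 630439960)
(x_5, y_5) = (199·12545596801 + 396·10·630439960, 199·630439960 + 10·12545596801) = (4993116004999, 250913520050)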